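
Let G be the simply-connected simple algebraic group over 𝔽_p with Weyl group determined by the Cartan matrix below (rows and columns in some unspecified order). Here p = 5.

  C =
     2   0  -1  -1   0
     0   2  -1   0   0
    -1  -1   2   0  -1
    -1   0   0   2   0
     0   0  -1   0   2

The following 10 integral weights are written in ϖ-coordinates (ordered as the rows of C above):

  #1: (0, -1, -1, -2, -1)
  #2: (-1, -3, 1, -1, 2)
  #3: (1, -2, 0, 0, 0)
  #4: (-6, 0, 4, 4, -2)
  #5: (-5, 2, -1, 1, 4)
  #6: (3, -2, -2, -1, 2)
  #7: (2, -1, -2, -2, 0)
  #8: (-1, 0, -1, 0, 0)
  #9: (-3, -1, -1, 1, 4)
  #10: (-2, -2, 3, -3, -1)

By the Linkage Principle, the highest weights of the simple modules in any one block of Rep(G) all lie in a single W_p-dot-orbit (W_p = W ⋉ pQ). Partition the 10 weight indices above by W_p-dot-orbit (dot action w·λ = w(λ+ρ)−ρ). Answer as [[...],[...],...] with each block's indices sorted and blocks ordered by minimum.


Cartan matrix: type D_5 (|W|=1920); un-permuting the 5 rows.

W_5-reps of the 10 weights in Ā_5 (same 5-coord order as C):

    1: (0, 0, 0, 1, 0)
    2: (0, 2, 0, 0, 3)
    3: (0, 1, 0, 1, 1)
    4: (0, 0, 0, 1, 0)
    5: (0, 1, 0, 1, 1)
    6: (0, 1, 0, 1, 1)
    7: (1, 1, 0, 1, 0)
    8: (0, 1, 0, 1, 1)
    9: (0, 2, 0, 0, 3)
    10: (1, 1, 0, 1, 0)

4 distinct reps among the 10 weights ⇒ 4 W_5-linkage classes:

[[1, 4], [2, 9], [3, 5, 6, 8], [7, 10]]


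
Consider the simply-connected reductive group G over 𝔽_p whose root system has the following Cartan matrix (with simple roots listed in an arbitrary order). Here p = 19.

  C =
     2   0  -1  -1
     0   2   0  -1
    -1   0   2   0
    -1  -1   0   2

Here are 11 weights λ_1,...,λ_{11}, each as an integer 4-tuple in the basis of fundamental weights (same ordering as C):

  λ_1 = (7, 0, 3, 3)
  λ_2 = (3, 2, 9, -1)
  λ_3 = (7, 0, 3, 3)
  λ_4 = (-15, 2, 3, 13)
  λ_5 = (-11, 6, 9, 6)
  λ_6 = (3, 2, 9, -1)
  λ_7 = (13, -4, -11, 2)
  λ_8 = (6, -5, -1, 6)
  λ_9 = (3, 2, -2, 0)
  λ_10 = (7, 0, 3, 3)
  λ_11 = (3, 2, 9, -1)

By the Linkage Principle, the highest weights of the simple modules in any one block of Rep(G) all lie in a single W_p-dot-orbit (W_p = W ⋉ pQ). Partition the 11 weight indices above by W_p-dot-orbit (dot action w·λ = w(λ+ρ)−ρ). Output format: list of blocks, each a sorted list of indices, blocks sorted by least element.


Dynkin diagram of C (from the 6 off-diagonal −1 entries): A_4.

Ā_19 reps of the 11 weights (A_4, coords as presented):

  1: (8, 1, 4, 4);  2: (4, 3, 10, 0);  3: (8, 1, 4, 4);  4: (4, 3, 10, 0);  5: (7, 4, 0, 3);  6: (4, 3, 10, 0);  7: (4, 3, 10, 0);  8: (7, 4, 0, 3);  9: (3, 3, 1, 1);  10: (8, 1, 4, 4);  11: (4, 3, 10, 0)

Linkage partition of the 11 weights (4 classes, p=19):

[[1, 3, 10], [2, 4, 6, 7, 11], [5, 8], [9]]


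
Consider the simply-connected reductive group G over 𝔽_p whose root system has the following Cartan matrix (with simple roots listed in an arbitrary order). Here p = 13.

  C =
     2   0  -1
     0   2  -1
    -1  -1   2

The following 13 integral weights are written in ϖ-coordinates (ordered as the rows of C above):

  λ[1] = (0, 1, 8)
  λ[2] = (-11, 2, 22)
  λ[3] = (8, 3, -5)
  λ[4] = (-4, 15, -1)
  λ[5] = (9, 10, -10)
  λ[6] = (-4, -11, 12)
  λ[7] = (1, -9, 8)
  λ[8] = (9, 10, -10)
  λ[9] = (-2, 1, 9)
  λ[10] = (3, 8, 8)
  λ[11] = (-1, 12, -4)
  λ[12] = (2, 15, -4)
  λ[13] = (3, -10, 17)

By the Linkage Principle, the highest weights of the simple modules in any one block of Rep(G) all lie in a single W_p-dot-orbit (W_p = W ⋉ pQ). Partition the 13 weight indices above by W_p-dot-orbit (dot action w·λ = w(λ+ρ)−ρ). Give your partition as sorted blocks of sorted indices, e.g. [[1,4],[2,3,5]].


Root system A_3: the 3×3 matrix C matches after relabeling.

Each λ_j+ρ reduced to Ā_13; 3-tuples below use C's row order:

  λ_1+ρ ↦ (1, 2, 9) · λ_2+ρ ↦ (3, 10, 0) · λ_3+ρ ↦ (5, 0, 4) · λ_4+ρ ↦ (3, 10, 0) · λ_5+ρ ↦ (1, 2, 9) · λ_6+ρ ↦ (3, 10, 0) · λ_7+ρ ↦ (2, 8, 1) · λ_8+ρ ↦ (1, 2, 9) · λ_9+ρ ↦ (1, 2, 9) · λ_10+ρ ↦ (5, 0, 4) · λ_11+ρ ↦ (3, 10, 0) · λ_12+ρ ↦ (3, 10, 0) · λ_13+ρ ↦ (5, 0, 4)

The 13 indices split into 4 linkage classes (same alcove rep ⇔ same W_13-dot-orbit):

[[1, 5, 8, 9], [2, 4, 6, 11, 12], [3, 10, 13], [7]]


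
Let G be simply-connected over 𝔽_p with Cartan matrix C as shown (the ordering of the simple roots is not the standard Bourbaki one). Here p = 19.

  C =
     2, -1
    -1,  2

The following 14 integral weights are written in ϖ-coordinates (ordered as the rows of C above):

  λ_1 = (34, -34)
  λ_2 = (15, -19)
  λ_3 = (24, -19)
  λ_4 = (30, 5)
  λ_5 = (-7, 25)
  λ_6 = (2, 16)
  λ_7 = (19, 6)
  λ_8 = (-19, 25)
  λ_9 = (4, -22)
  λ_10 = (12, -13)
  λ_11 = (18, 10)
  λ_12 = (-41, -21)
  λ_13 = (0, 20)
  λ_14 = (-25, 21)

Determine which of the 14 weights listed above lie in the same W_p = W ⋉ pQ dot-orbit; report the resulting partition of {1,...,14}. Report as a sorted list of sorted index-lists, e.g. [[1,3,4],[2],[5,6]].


A_2 Cartan matrix, 2 simple roots permuted; ρ=(1,1).

Ā_19 reps of the 14 weights (A_2, coords as presented):

  [1] (14, 3);  [2] (2, 16);  [3] (1, 12);  [4] (1, 12);  [5] (1, 12);  [6] (2, 16);  [7] (11, 1);  [8] (11, 1);  [9] (14, 3);  [10] (1, 12);  [11] (8, 0);  [12] (2, 16);  [13] (2, 16);  [14] (14, 3)

Partition of {1..14} into 5 W_19-dot-orbits:

[[1, 9, 14], [2, 6, 12, 13], [3, 4, 5, 10], [7, 8], [11]]


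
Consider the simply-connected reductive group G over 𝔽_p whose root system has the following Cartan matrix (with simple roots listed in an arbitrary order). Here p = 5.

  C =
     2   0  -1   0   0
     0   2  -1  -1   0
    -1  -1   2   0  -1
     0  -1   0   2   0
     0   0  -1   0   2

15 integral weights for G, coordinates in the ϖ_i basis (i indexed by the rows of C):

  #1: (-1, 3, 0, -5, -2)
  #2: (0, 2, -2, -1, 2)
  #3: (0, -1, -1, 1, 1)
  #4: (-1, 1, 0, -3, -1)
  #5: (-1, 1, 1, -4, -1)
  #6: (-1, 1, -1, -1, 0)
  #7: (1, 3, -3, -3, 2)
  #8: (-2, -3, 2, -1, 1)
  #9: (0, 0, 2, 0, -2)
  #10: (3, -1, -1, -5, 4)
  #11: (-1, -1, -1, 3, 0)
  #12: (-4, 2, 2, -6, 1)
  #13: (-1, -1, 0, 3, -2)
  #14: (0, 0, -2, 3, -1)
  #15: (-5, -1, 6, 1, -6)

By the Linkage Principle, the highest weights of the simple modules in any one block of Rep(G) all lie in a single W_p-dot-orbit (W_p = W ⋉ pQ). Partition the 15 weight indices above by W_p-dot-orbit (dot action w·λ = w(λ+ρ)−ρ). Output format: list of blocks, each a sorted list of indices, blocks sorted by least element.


Type D_5, rank 5, |W|=1920; reorder rows/cols to standard.

Ā_5 reps of the 15 weights (D_5, coords as presented):

    λ_1+ρ ↦ (0, 0, 0, 4, 1)
    λ_2+ρ ↦ (0, 0, 0, 1, 2)
    λ_3+ρ ↦ (1, 0, 0, 2, 2)
    λ_4+ρ ↦ (0, 0, 1, 2, 0)
    λ_5+ρ ↦ (0, 0, 1, 2, 0)
    λ_6+ρ ↦ (0, 2, 0, 0, 1)
    λ_7+ρ ↦ (0, 2, 0, 0, 1)
    λ_8+ρ ↦ (1, 0, 0, 2, 2)
    λ_9+ρ ↦ (0, 0, 1, 2, 0)
    λ_10+ρ ↦ (0, 0, 0, 4, 1)
    λ_11+ρ ↦ (0, 0, 0, 4, 1)
    λ_12+ρ ↦ (0, 2, 0, 0, 1)
    λ_13+ρ ↦ (0, 0, 0, 4, 1)
    λ_14+ρ ↦ (0, 0, 0, 4, 1)
    λ_15+ρ ↦ (0, 2, 0, 0, 1)

5 distinct reps among the 15 weights ⇒ 5 W_5-linkage classes:

[[1, 10, 11, 13, 14], [2], [3, 8], [4, 5, 9], [6, 7, 12, 15]]


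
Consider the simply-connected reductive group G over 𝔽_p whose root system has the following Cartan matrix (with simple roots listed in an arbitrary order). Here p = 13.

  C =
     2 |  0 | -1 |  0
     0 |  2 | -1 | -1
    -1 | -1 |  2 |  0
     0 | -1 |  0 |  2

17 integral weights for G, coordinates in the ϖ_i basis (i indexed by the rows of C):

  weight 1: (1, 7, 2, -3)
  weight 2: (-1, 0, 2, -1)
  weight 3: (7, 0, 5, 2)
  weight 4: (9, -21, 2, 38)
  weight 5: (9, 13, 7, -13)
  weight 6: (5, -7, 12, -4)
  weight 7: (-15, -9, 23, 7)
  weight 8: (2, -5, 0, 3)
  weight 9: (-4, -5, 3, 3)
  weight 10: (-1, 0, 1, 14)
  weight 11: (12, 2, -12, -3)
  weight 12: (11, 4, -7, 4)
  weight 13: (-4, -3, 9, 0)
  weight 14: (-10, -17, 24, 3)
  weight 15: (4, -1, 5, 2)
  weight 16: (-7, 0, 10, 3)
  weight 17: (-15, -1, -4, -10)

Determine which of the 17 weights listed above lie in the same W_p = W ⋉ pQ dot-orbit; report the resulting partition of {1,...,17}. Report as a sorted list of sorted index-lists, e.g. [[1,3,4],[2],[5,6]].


C ↔ A_4 under row/col permutation; |W(A_4)| = 120.

λ_j+ρ reflected into Ā_13 (⟨·,θ^∨⟩≤13); 4-tuples as given:

  λ_1+ρ ↦ (2, 6, 3, 2) · λ_2+ρ ↦ (0, 1, 3, 0) · λ_3+ρ ↦ (3, 1, 5, 1) · λ_4+ρ ↦ (0, 3, 4, 0) · λ_5+ρ ↦ (3, 1, 5, 1) · λ_6+ρ ↦ (0, 3, 4, 0) · λ_7+ρ ↦ (2, 2, 1, 8) · λ_8+ρ ↦ (0, 1, 3, 0) · λ_9+ρ ↦ (0, 1, 3, 0) · λ_10+ρ ↦ (2, 2, 1, 8) · λ_11+ρ ↦ (2, 2, 1, 8) · λ_12+ρ ↦ (3, 1, 5, 1) · λ_13+ρ ↦ (3, 1, 5, 1) · λ_14+ρ ↦ (0, 1, 3, 0) · λ_15+ρ ↦ (4, 0, 6, 2) · λ_16+ρ ↦ (3, 1, 5, 1) · λ_17+ρ ↦ (0, 1, 3, 0)

Linkage partition of the 17 weights (6 classes, p=13):

[[1], [2, 8, 9, 14, 17], [3, 5, 12, 13, 16], [4, 6], [7, 10, 11], [15]]


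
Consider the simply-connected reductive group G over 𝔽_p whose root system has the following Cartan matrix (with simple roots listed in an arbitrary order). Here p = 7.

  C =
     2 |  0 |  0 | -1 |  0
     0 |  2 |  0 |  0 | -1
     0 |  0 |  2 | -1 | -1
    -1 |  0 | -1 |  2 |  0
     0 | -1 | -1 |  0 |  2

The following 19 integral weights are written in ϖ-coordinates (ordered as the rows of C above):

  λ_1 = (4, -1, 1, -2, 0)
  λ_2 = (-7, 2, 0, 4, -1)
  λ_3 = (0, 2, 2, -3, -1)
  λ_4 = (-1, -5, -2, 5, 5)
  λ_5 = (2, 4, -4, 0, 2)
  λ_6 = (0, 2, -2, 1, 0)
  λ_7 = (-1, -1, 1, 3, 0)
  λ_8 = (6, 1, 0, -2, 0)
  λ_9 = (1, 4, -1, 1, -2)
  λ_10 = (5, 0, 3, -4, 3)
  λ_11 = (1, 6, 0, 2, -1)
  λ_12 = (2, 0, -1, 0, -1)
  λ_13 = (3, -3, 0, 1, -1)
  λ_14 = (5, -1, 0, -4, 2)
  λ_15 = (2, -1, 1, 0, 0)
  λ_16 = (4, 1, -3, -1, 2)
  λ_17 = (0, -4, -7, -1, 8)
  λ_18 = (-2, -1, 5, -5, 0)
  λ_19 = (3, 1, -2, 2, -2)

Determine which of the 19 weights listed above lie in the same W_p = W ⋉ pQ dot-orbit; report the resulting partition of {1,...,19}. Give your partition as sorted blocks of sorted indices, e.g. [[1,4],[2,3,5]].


Dynkin diagram of C (from the 8 off-diagonal −1 entries): A_5.

Alcove-folded reps (p=7, 19 weights, presented ϖ-order):

  λ_1+ρ ↦ (4, 0, 1, 1, 1)
  λ_2+ρ ↦ (3, 1, 0, 1, 0)
  λ_3+ρ ↦ (1, 3, 1, 1, 0)
  λ_4+ρ ↦ (4, 0, 1, 1, 1)
  λ_5+ρ ↦ (1, 3, 1, 1, 0)
  λ_6+ρ ↦ (1, 3, 1, 1, 0)
  λ_7+ρ ↦ (0, 0, 2, 4, 1)
  λ_8+ρ ↦ (3, 1, 0, 1, 0)
  λ_9+ρ ↦ (1, 3, 1, 1, 0)
  λ_10+ρ ↦ (1, 3, 1, 1, 0)
  λ_11+ρ ↦ (3, 1, 0, 1, 0)
  λ_12+ρ ↦ (3, 1, 0, 1, 0)
  λ_13+ρ ↦ (4, 0, 1, 1, 1)
  λ_14+ρ ↦ (3, 0, 2, 1, 1)
  λ_15+ρ ↦ (3, 0, 2, 1, 1)
  λ_16+ρ ↦ (2, 1, 0, 2, 1)
  λ_17+ρ ↦ (3, 1, 0, 1, 0)
  λ_18+ρ ↦ (4, 0, 1, 1, 1)
  λ_19+ρ ↦ (4, 0, 1, 1, 1)

Linkage partition of the 19 weights (6 classes, p=7):

[[1, 4, 13, 18, 19], [2, 8, 11, 12, 17], [3, 5, 6, 9, 10], [7], [14, 15], [16]]


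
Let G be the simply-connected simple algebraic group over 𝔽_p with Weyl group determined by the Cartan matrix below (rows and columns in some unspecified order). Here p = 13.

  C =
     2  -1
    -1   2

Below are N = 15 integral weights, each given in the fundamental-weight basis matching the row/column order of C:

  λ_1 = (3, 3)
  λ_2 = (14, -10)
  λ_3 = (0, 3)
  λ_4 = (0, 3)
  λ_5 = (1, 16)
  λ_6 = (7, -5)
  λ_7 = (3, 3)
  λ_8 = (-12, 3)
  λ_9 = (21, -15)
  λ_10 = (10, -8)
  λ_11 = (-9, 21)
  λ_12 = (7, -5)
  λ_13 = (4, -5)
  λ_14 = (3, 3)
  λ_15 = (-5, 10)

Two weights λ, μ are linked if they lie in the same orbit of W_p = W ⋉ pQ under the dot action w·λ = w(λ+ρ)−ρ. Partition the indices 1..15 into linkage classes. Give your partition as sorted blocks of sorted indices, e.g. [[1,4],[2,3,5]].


Dynkin diagram of C (from the 2 off-diagonal −1 entries): A_2.

W_13-reps of the 15 weights in Ā_13 (same 2-coord order as C):

  1: (4, 4) · 2: (4, 7) · 3: (1, 4) · 4: (1, 4) · 5: (4, 7) · 6: (4, 4) · 7: (4, 4) · 8: (4, 7) · 9: (1, 4) · 10: (4, 7) · 11: (1, 4) · 12: (4, 4) · 13: (1, 4) · 14: (4, 4) · 15: (4, 7)

3 distinct reps among the 15 weights ⇒ 3 W_13-linkage classes:

[[1, 6, 7, 12, 14], [2, 5, 8, 10, 15], [3, 4, 9, 11, 13]]


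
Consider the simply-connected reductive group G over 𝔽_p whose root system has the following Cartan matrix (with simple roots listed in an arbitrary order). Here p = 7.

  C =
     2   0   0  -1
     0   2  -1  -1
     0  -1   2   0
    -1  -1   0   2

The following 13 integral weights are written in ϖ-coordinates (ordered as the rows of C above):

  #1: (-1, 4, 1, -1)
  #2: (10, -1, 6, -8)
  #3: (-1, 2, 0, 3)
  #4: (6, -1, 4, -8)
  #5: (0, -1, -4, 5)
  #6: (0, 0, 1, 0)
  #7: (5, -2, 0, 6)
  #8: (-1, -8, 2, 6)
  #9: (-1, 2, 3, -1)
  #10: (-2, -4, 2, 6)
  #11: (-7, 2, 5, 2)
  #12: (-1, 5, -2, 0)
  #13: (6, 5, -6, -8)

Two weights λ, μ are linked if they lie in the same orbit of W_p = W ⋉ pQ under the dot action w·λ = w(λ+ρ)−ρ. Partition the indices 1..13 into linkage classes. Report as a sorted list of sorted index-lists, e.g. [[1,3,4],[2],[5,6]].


Dynkin diagram of C (from the 6 off-diagonal −1 entries): A_4.

λ_j+ρ reflected into Ā_7 (⟨·,θ^∨⟩≤7); 4-tuples as given:

  1: (0, 5, 2, 0)
  2: (0, 3, 4, 0)
  3: (1, 3, 0, 3)
  4: (0, 5, 2, 0)
  5: (1, 3, 0, 3)
  6: (1, 1, 2, 1)
  7: (0, 5, 1, 1)
  8: (0, 3, 4, 0)
  9: (0, 3, 4, 0)
  10: (1, 3, 0, 3)
  11: (2, 0, 1, 1)
  12: (0, 5, 1, 1)
  13: (0, 5, 1, 1)

Partition of {1..13} into 6 W_7-dot-orbits:

[[1, 4], [2, 8, 9], [3, 5, 10], [6], [7, 12, 13], [11]]


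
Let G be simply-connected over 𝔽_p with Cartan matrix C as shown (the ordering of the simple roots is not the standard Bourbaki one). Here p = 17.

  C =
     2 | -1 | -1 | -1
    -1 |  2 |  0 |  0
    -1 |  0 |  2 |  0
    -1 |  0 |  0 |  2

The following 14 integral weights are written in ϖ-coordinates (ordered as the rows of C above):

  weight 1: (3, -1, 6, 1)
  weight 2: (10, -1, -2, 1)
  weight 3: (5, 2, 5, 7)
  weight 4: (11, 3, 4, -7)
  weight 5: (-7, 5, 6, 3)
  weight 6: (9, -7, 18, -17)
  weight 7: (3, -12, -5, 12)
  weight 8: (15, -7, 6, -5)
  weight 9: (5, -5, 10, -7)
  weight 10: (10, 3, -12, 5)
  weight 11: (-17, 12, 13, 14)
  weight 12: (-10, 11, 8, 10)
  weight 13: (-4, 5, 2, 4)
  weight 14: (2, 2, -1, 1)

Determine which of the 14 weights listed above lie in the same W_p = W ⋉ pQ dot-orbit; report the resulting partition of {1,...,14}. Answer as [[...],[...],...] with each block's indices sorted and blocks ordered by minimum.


Root system D_4: the 4×4 matrix C matches after relabeling.

λ_j+ρ reflected into Ā_17 (⟨·,θ^∨⟩≤17); 4-tuples as given:

    λ_1 → (4, 0, 7, 2)
    λ_2 → (4, 0, 1, 2)
    λ_3 → (3, 3, 0, 2)
    λ_4 → (4, 0, 1, 2)
    λ_5 → (4, 0, 1, 2)
    λ_6 → (4, 0, 1, 2)
    λ_7 → (4, 0, 7, 2)
    λ_8 → (4, 0, 1, 2)
    λ_9 → (4, 0, 7, 2)
    λ_10 → (4, 0, 7, 2)
    λ_11 → (1, 3, 2, 1)
    λ_12 → (3, 3, 0, 2)
    λ_13 → (3, 3, 0, 2)
    λ_14 → (3, 3, 0, 2)

4 distinct reps among the 14 weights ⇒ 4 W_17-linkage classes:

[[1, 7, 9, 10], [2, 4, 5, 6, 8], [3, 12, 13, 14], [11]]


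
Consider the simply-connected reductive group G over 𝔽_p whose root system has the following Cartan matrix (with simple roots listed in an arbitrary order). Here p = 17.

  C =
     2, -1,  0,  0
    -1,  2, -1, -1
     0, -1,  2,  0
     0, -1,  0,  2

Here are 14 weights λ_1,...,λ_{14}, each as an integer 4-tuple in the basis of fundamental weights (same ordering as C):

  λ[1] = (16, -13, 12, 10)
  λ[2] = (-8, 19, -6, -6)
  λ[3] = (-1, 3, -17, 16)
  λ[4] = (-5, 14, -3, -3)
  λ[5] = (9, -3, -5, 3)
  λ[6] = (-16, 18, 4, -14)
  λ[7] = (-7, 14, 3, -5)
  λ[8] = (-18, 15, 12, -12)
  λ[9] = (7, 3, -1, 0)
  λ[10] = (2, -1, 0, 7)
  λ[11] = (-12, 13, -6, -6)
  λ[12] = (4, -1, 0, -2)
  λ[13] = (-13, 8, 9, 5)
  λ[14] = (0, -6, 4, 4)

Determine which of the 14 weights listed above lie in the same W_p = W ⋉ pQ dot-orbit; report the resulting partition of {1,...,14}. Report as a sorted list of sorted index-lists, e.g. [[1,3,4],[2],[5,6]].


Dynkin diagram of C (from the 6 off-diagonal −1 entries): D_4.

Ā_17 reps of the 14 weights (D_4, coords as presented):

  1: (4, 1, 0, 0)
  2: (4, 3, 2, 2)
  3: (8, 4, 0, 1)
  4: (4, 2, 2, 2)
  5: (4, 2, 2, 2)
  6: (4, 2, 2, 2)
  7: (4, 2, 2, 2)
  8: (4, 1, 0, 0)
  9: (8, 4, 0, 1)
  10: (3, 0, 1, 8)
  11: (4, 3, 2, 2)
  12: (4, 1, 0, 0)
  13: (4, 3, 2, 2)
  14: (4, 1, 0, 0)

These 14 weights hit 5 W_17-dot-orbits; sizes (4, 3, 2, 4, 1):

[[1, 8, 12, 14], [2, 11, 13], [3, 9], [4, 5, 6, 7], [10]]


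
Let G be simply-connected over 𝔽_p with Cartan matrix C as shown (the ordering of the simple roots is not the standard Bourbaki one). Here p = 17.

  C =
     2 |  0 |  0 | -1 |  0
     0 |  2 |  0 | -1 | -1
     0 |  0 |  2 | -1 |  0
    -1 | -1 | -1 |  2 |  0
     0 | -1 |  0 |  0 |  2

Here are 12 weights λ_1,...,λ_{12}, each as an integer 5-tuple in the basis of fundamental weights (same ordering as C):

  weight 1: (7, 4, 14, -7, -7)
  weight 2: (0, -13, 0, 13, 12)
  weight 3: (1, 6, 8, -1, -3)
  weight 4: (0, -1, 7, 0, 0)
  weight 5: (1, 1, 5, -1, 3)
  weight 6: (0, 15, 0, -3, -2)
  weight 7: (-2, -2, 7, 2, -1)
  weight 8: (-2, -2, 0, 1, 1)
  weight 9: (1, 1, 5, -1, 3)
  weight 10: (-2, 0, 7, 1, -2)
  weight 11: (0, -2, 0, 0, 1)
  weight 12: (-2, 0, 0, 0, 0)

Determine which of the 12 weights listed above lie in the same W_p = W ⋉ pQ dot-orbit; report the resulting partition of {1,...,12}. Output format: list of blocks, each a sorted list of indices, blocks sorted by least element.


Dynkin diagram of C (from the 8 off-diagonal −1 entries): D_5.

λ_j+ρ reflected into Ā_17 (⟨·,θ^∨⟩≤17); 5-tuples as given:

  1: (1, 0, 8, 1, 1);  2: (1, 1, 1, 0, 1);  3: (1, 0, 8, 1, 1);  4: (1, 0, 8, 1, 1);  5: (2, 2, 6, 0, 4);  6: (1, 1, 1, 0, 1);  7: (1, 0, 8, 1, 1);  8: (1, 1, 1, 0, 1);  9: (2, 2, 6, 0, 4);  10: (1, 0, 8, 1, 1);  11: (1, 1, 1, 0, 1);  12: (1, 1, 1, 0, 1)

3 distinct reps among the 12 weights ⇒ 3 W_17-linkage classes:

[[1, 3, 4, 7, 10], [2, 6, 8, 11, 12], [5, 9]]


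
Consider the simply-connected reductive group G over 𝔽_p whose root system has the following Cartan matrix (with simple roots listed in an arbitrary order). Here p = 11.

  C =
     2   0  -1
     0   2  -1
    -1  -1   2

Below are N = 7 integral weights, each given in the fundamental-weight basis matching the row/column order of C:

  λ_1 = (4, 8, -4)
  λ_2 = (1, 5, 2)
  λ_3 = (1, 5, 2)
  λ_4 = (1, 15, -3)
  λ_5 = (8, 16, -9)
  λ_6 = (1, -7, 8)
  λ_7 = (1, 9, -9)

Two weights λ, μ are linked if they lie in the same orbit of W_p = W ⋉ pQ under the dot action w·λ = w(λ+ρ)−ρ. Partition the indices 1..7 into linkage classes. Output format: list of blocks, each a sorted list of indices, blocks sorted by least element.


Type A_3, rank 3, |W|=24; reorder rows/cols to standard.

λ_j+ρ reflected into Ā_11 (⟨·,θ^∨⟩≤11); 3-tuples as given:

  λ_1 → (2, 6, 3);  λ_2 → (2, 6, 3);  λ_3 → (2, 6, 3);  λ_4 → (2, 6, 3);  λ_5 → (6, 2, 2);  λ_6 → (2, 6, 3);  λ_7 → (6, 2, 2)

2 distinct reps among the 7 weights ⇒ 2 W_11-linkage classes:

[[1, 2, 3, 4, 6], [5, 7]]


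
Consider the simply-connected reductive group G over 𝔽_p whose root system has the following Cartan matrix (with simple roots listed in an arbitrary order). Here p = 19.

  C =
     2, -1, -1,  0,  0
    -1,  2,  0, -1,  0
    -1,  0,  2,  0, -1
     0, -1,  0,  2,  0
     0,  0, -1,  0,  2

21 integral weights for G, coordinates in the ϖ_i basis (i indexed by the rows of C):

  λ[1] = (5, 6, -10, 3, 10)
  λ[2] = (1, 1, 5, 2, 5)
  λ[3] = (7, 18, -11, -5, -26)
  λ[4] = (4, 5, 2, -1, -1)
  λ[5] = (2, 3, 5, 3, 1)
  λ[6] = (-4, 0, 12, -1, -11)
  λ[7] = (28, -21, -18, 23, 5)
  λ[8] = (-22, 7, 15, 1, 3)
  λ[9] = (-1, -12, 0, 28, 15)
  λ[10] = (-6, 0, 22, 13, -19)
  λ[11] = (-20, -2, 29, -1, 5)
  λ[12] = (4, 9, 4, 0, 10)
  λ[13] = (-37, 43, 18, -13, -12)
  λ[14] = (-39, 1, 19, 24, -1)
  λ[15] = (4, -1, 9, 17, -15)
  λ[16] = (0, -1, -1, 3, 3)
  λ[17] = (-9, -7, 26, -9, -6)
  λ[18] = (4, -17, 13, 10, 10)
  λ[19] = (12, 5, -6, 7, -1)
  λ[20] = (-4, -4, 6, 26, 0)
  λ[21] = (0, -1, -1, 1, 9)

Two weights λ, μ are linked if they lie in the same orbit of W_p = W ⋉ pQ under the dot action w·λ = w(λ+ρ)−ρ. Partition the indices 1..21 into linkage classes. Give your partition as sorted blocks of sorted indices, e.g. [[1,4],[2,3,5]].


A_5 Cartan matrix, 5 simple roots permuted; ρ=(1,1,1,1,1).

Alcove-folded reps (p=19, 21 weights, presented ϖ-order):

  [1] (3, 4, 6, 4, 2)
  [2] (2, 2, 6, 3, 6)
  [3] (3, 4, 6, 4, 2)
  [4] (5, 6, 3, 0, 0)
  [5] (3, 4, 6, 4, 2)
  [6] (1, 0, 0, 2, 10)
  [7] (3, 2, 3, 9, 1)
  [8] (3, 2, 3, 9, 1)
  [9] (1, 0, 0, 2, 10)
  [10] (1, 0, 0, 4, 4)
  [11] (1, 0, 0, 2, 10)
  [12] (3, 2, 3, 9, 1)
  [13] (3, 4, 6, 4, 2)
  [14] (1, 0, 0, 2, 10)
  [15] (1, 0, 0, 4, 4)
  [16] (1, 0, 0, 4, 4)
  [17] (5, 6, 3, 0, 0)
  [18] (5, 6, 3, 0, 0)
  [19] (5, 6, 3, 0, 0)
  [20] (3, 2, 3, 9, 1)
  [21] (1, 0, 0, 2, 10)

6 distinct reps among the 21 weights ⇒ 6 W_19-linkage classes:

[[1, 3, 5, 13], [2], [4, 17, 18, 19], [6, 9, 11, 14, 21], [7, 8, 12, 20], [10, 15, 16]]


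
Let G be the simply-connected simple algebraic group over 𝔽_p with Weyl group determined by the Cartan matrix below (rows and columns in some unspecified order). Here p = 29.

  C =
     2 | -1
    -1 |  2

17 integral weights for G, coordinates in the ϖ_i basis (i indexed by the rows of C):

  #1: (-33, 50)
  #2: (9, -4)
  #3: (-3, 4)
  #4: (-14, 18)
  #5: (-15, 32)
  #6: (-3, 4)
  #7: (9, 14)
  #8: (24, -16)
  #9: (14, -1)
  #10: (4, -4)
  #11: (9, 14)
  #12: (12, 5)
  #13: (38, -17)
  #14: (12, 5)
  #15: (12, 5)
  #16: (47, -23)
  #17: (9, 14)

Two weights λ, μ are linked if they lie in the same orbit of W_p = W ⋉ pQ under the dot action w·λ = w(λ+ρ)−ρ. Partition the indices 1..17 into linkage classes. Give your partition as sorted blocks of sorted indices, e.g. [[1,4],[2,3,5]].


Dynkin diagram of C (from the 2 off-diagonal −1 entries): A_2.

Alcove-folded reps (p=29, 17 weights, presented ϖ-order):

  [1] (7, 3) · [2] (7, 3) · [3] (2, 3) · [4] (13, 6) · [5] (10, 15) · [6] (2, 3) · [7] (10, 15) · [8] (10, 15) · [9] (15, 0) · [10] (2, 3) · [11] (10, 15) · [12] (13, 6) · [13] (13, 6) · [14] (13, 6) · [15] (13, 6) · [16] (7, 3) · [17] (10, 15)

The 17 indices split into 5 linkage classes (same alcove rep ⇔ same W_29-dot-orbit):

[[1, 2, 16], [3, 6, 10], [4, 12, 13, 14, 15], [5, 7, 8, 11, 17], [9]]


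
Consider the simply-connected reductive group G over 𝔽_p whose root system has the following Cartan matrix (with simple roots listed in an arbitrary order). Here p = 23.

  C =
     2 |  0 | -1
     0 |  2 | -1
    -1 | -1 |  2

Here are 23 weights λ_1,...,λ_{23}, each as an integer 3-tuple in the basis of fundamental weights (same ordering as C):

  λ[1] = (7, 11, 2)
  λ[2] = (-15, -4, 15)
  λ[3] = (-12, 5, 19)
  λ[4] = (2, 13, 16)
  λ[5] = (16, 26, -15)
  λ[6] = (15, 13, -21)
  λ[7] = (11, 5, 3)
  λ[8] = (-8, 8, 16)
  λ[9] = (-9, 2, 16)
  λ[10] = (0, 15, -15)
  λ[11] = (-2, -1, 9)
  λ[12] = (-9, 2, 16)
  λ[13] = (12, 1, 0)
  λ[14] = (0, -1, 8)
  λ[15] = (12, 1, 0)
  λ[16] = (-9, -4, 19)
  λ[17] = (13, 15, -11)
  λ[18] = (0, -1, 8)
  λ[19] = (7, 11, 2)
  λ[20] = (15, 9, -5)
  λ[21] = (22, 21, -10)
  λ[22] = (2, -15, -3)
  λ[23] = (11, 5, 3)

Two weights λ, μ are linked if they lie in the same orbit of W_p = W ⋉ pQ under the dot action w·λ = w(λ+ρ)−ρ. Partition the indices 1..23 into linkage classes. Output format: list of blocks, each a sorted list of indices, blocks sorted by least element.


Cartan matrix: type A_3 (|W|=24); un-permuting the 3 rows.

Ā_23 reps of the 23 weights (A_3, coords as presented):

    [1] (8, 12, 3)
    [2] (13, 2, 1)
    [3] (8, 3, 9)
    [4] (8, 3, 9)
    [5] (4, 6, 10)
    [6] (4, 6, 10)
    [7] (12, 6, 4)
    [8] (4, 6, 10)
    [9] (8, 3, 9)
    [10] (13, 2, 1)
    [11] (1, 0, 9)
    [12] (8, 3, 9)
    [13] (13, 2, 1)
    [14] (1, 0, 9)
    [15] (13, 2, 1)
    [16] (8, 3, 9)
    [17] (4, 6, 10)
    [18] (1, 0, 9)
    [19] (8, 12, 3)
    [20] (12, 6, 4)
    [21] (1, 0, 9)
    [22] (13, 2, 1)
    [23] (12, 6, 4)

These 23 weights hit 6 W_23-dot-orbits; sizes (2, 5, 5, 4, 3, 4):

[[1, 19], [2, 10, 13, 15, 22], [3, 4, 9, 12, 16], [5, 6, 8, 17], [7, 20, 23], [11, 14, 18, 21]]


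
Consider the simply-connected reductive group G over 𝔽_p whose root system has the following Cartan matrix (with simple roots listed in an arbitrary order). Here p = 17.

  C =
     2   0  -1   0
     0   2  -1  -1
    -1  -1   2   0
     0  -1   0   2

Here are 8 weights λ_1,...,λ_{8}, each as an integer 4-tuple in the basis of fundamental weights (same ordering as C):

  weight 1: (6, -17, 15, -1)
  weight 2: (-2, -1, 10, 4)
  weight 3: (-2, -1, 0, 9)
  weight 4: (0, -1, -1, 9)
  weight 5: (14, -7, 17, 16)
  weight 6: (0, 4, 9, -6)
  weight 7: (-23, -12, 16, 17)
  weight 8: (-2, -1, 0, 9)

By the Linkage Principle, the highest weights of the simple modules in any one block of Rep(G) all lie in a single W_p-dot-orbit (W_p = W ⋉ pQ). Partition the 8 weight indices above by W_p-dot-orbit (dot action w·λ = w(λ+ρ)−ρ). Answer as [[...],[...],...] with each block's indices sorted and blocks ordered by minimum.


Dynkin diagram of C (from the 6 off-diagonal −1 entries): A_4.

W_17-reps of the 8 weights in Ā_17 (same 4-coord order as C):

  1: (1, 0, 0, 10);  2: (1, 0, 10, 5);  3: (1, 0, 0, 10);  4: (1, 0, 0, 10);  5: (1, 0, 10, 5);  6: (1, 0, 10, 5);  7: (1, 0, 10, 5);  8: (1, 0, 0, 10)

Partition of {1..8} into 2 W_17-dot-orbits:

[[1, 3, 4, 8], [2, 5, 6, 7]]


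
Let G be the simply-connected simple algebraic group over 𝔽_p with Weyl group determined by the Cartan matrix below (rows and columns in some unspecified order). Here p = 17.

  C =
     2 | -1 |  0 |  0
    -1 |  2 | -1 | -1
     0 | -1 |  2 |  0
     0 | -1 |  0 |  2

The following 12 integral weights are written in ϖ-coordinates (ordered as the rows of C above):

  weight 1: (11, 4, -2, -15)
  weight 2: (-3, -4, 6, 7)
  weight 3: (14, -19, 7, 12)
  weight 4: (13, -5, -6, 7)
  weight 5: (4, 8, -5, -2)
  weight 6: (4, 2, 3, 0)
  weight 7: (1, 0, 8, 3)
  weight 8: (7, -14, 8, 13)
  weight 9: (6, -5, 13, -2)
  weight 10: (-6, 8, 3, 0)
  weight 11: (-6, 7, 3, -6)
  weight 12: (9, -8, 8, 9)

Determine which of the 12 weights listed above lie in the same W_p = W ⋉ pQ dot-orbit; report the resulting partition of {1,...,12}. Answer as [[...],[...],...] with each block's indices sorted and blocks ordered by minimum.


Cartan matrix: type D_4 (|W|=192); un-permuting the 4 rows.

λ_j+ρ reflected into Ā_17 (⟨·,θ^∨⟩≤17); 4-tuples as given:

  1: (2, 1, 9, 4);  2: (3, 2, 2, 3);  3: (2, 1, 9, 4);  4: (5, 3, 4, 1);  5: (5, 3, 4, 1);  6: (5, 3, 4, 1);  7: (2, 1, 9, 4);  8: (5, 3, 4, 1);  9: (2, 1, 9, 4);  10: (5, 3, 4, 1);  11: (3, 2, 2, 3);  12: (3, 2, 2, 3)

3 distinct reps among the 12 weights ⇒ 3 W_17-linkage classes:

[[1, 3, 7, 9], [2, 11, 12], [4, 5, 6, 8, 10]]


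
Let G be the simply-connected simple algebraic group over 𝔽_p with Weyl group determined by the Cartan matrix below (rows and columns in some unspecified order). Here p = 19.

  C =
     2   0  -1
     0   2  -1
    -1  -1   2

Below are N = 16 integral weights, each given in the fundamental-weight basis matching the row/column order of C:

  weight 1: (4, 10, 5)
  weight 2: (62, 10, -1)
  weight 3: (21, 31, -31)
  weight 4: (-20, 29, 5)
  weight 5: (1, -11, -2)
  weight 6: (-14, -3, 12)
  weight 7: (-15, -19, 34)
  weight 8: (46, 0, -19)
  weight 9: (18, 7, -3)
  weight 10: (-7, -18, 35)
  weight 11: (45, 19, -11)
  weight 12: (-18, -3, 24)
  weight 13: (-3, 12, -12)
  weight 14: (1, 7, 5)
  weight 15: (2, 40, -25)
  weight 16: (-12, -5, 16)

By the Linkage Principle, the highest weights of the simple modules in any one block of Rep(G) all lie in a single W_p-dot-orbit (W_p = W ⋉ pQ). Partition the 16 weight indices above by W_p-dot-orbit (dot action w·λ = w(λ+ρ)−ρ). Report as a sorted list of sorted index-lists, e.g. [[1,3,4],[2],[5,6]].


A_3 Cartan matrix, 3 simple roots permuted; ρ=(1,1,1).

Ā_19 reps of the 16 weights (A_3, coords as presented):

  [1] (2, 8, 6)
  [2] (0, 2, 11)
  [3] (2, 8, 6)
  [4] (11, 0, 2)
  [5] (9, 1, 1)
  [6] (11, 0, 2)
  [7] (2, 2, 1)
  [8] (9, 1, 1)
  [9] (11, 0, 2)
  [10] (11, 0, 2)
  [11] (9, 1, 1)
  [12] (11, 4, 2)
  [13] (11, 0, 2)
  [14] (2, 8, 6)
  [15] (2, 2, 1)
  [16] (11, 4, 2)

The 16 indices split into 6 linkage classes (same alcove rep ⇔ same W_19-dot-orbit):

[[1, 3, 14], [2], [4, 6, 9, 10, 13], [5, 8, 11], [7, 15], [12, 16]]


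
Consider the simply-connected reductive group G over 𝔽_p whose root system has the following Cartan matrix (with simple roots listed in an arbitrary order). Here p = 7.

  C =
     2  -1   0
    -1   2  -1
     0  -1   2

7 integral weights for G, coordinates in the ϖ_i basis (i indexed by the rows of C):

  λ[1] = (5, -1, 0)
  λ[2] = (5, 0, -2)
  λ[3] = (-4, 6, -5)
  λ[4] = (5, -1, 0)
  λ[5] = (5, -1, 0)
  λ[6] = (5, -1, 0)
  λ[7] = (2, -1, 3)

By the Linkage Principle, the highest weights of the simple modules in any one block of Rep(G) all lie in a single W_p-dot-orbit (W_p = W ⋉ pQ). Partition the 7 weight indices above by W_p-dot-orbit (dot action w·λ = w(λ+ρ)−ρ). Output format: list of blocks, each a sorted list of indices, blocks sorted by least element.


Cartan matrix: type A_3 (|W|=24); un-permuting the 3 rows.

W_7-reps of the 7 weights in Ā_7 (same 3-coord order as C):

  λ_1+ρ ↦ (6, 0, 1)
  λ_2+ρ ↦ (6, 0, 1)
  λ_3+ρ ↦ (3, 0, 4)
  λ_4+ρ ↦ (6, 0, 1)
  λ_5+ρ ↦ (6, 0, 1)
  λ_6+ρ ↦ (6, 0, 1)
  λ_7+ρ ↦ (3, 0, 4)

Linkage partition of the 7 weights (2 classes, p=7):

[[1, 2, 4, 5, 6], [3, 7]]


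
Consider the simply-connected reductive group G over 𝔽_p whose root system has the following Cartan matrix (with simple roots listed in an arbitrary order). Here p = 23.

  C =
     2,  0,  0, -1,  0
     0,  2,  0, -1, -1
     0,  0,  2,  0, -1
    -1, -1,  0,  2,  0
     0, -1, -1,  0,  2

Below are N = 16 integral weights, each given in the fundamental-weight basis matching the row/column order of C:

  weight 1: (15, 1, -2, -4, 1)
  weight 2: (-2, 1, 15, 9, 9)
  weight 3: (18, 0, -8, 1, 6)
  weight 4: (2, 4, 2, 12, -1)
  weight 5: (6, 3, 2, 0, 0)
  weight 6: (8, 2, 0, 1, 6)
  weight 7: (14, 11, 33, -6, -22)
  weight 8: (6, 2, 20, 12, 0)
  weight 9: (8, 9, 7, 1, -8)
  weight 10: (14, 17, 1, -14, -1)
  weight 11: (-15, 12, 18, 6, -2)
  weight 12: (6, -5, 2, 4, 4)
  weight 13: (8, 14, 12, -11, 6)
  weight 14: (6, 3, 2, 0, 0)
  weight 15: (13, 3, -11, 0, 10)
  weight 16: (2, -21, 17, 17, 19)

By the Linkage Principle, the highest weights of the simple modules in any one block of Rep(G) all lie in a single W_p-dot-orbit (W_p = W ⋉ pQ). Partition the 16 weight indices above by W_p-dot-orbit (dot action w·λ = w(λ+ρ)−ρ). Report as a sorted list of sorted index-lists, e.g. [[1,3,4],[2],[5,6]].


A_5 Cartan matrix, 5 simple roots permuted; ρ=(1,1,1,1,1).

Ā_23 reps of the 16 weights (A_5, coords as presented):

  [1] (13, 1, 1, 2, 0) · [2] (9, 3, 1, 2, 7) · [3] (13, 1, 1, 2, 0) · [4] (2, 5, 2, 13, 0) · [5] (7, 4, 3, 1, 1) · [6] (9, 3, 1, 2, 7) · [7] (9, 3, 1, 2, 7) · [8] (13, 1, 1, 2, 0) · [9] (9, 3, 1, 2, 7) · [10] (2, 5, 2, 13, 0) · [11] (7, 4, 3, 1, 1) · [12] (7, 4, 3, 1, 1) · [13] (9, 3, 1, 2, 7) · [14] (7, 4, 3, 1, 1) · [15] (7, 4, 3, 1, 1) · [16] (2, 5, 2, 13, 0)

These 16 weights hit 4 W_23-dot-orbits; sizes (3, 5, 3, 5):

[[1, 3, 8], [2, 6, 7, 9, 13], [4, 10, 16], [5, 11, 12, 14, 15]]


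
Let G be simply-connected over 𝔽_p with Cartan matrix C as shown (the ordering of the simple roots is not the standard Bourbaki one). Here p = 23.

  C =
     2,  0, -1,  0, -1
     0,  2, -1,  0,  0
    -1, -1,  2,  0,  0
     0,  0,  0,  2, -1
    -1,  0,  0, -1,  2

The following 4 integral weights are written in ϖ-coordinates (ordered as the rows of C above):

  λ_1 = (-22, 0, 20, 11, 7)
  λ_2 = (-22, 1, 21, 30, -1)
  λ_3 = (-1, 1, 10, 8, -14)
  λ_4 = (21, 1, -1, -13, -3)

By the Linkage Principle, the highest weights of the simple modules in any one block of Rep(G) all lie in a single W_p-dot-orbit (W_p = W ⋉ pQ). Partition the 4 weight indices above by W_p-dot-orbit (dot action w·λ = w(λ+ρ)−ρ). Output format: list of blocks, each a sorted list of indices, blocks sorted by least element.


Dynkin diagram of C (from the 8 off-diagonal −1 entries): A_5.

Each λ_j+ρ reduced to Ā_23; 5-tuples below use C's row order:

  [1] (8, 1, 0, 1, 12) · [2] (8, 1, 0, 1, 12) · [3] (7, 0, 2, 0, 4) · [4] (8, 1, 0, 1, 12)

Partition of {1..4} into 2 W_23-dot-orbits:

[[1, 2, 4], [3]]


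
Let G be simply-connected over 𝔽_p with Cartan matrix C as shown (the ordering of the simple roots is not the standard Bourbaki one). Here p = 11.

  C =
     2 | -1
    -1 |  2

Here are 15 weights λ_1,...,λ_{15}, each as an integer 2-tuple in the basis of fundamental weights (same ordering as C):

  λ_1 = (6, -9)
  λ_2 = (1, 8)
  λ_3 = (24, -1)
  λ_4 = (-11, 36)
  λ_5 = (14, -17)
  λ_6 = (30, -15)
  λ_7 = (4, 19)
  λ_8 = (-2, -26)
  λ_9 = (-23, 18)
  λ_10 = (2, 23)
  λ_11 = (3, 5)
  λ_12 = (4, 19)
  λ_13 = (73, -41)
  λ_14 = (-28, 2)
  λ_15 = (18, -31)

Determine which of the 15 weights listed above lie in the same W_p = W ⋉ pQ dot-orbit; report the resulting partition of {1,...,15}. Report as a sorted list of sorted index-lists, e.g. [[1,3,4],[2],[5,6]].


Root system A_2: the 2×2 matrix C matches after relabeling.

W_11-reps of the 15 weights in Ā_11 (same 2-coord order as C):

    [1] (1, 7)
    [2] (2, 9)
    [3] (0, 8)
    [4] (4, 6)
    [5] (4, 6)
    [6] (6, 3)
    [7] (6, 3)
    [8] (1, 7)
    [9] (0, 8)
    [10] (6, 3)
    [11] (4, 6)
    [12] (6, 3)
    [13] (1, 7)
    [14] (6, 3)
    [15] (0, 8)

Partition of {1..15} into 5 W_11-dot-orbits:

[[1, 8, 13], [2], [3, 9, 15], [4, 5, 11], [6, 7, 10, 12, 14]]


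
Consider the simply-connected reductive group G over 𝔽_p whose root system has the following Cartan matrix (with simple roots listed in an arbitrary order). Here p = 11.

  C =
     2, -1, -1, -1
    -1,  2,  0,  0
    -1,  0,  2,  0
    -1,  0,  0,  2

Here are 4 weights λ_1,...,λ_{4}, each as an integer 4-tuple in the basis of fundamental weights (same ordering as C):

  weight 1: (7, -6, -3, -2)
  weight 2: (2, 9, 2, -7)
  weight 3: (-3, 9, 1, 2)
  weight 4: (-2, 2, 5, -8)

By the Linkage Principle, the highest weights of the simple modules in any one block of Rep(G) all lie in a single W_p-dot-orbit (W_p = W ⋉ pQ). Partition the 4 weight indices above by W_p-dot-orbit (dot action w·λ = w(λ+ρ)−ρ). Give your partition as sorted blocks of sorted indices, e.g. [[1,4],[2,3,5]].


Dynkin diagram of C (from the 6 off-diagonal −1 entries): D_4.

Ā_11 reps of the 4 weights (D_4, coords as presented):

    λ_1 → (0, 5, 2, 1)
    λ_2 → (0, 5, 2, 1)
    λ_3 → (0, 8, 0, 1)
    λ_4 → (0, 5, 2, 1)

2 distinct reps among the 4 weights ⇒ 2 W_11-linkage classes:

[[1, 2, 4], [3]]


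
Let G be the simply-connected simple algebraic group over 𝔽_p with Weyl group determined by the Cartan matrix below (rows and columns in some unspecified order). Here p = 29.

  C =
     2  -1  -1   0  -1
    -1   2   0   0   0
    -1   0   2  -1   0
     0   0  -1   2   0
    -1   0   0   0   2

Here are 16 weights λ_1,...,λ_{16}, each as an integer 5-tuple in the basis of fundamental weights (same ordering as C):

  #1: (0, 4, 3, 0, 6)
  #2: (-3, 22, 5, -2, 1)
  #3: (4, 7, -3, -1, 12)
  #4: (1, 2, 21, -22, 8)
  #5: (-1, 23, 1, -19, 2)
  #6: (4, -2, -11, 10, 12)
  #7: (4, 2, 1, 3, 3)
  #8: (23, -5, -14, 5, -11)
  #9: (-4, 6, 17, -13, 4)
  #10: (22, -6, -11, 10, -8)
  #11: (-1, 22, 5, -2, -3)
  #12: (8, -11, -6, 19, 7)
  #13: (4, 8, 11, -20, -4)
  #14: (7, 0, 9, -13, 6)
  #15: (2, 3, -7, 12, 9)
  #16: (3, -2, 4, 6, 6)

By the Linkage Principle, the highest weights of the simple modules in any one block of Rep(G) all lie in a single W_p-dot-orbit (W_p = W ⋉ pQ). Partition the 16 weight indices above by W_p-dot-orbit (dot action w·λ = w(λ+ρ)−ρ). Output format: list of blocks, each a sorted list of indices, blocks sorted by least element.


Dynkin diagram of C (from the 8 off-diagonal −1 entries): D_5.

Ā_29 reps of the 16 weights (D_5, coords as presented):

  λ_1+ρ ↦ (1, 5, 4, 1, 7) · λ_2+ρ ↦ (2, 21, 0, 1, 0) · λ_3+ρ ↦ (3, 8, 0, 2, 13) · λ_4+ρ ↦ (3, 4, 2, 12, 2) · λ_5+ρ ↦ (3, 8, 0, 2, 13) · λ_6+ρ ↦ (1, 5, 4, 1, 7) · λ_7+ρ ↦ (5, 3, 2, 4, 4) · λ_8+ρ ↦ (3, 1, 3, 7, 7) · λ_9+ρ ↦ (3, 4, 2, 12, 2) · λ_10+ρ ↦ (1, 5, 4, 1, 7) · λ_11+ρ ↦ (2, 21, 0, 1, 0) · λ_12+ρ ↦ (3, 4, 2, 12, 2) · λ_13+ρ ↦ (3, 4, 2, 12, 2) · λ_14+ρ ↦ (3, 1, 3, 7, 7) · λ_15+ρ ↦ (3, 1, 3, 7, 7) · λ_16+ρ ↦ (3, 1, 3, 7, 7)

6 distinct reps among the 16 weights ⇒ 6 W_29-linkage classes:

[[1, 6, 10], [2, 11], [3, 5], [4, 9, 12, 13], [7], [8, 14, 15, 16]]


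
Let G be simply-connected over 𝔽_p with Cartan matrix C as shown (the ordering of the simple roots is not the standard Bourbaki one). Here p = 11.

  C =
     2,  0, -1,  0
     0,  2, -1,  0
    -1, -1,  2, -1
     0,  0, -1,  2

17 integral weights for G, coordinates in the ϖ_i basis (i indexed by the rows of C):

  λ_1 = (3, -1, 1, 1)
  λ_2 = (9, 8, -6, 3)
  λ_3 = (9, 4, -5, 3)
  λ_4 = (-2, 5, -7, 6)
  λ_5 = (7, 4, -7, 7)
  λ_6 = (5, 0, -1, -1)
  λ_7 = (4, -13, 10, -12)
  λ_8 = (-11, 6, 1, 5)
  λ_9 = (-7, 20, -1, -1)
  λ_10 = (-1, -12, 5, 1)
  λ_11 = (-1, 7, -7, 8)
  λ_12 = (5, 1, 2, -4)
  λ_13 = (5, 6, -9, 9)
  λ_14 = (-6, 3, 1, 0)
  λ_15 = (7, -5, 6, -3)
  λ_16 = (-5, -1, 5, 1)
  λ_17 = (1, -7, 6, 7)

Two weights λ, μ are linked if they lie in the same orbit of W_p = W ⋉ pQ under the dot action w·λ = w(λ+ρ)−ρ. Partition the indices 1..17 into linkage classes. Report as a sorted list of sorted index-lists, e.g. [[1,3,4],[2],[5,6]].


C ↔ D_4 under row/col permutation; |W(D_4)| = 192.

Each λ_j+ρ reduced to Ā_11; 4-tuples below use C's row order:

    1: (4, 0, 2, 2)
    2: (2, 1, 1, 2)
    3: (6, 1, 0, 0)
    4: (6, 1, 0, 0)
    5: (2, 1, 1, 2)
    6: (6, 1, 0, 0)
    7: (6, 1, 0, 0)
    8: (2, 1, 1, 2)
    9: (6, 1, 0, 0)
    10: (2, 3, 3, 0)
    11: (6, 2, 0, 3)
    12: (6, 2, 0, 3)
    13: (2, 1, 1, 2)
    14: (2, 1, 1, 2)
    15: (4, 0, 2, 2)
    16: (4, 0, 2, 2)
    17: (4, 0, 2, 2)

These 17 weights hit 5 W_11-dot-orbits; sizes (4, 5, 5, 1, 2):

[[1, 15, 16, 17], [2, 5, 8, 13, 14], [3, 4, 6, 7, 9], [10], [11, 12]]


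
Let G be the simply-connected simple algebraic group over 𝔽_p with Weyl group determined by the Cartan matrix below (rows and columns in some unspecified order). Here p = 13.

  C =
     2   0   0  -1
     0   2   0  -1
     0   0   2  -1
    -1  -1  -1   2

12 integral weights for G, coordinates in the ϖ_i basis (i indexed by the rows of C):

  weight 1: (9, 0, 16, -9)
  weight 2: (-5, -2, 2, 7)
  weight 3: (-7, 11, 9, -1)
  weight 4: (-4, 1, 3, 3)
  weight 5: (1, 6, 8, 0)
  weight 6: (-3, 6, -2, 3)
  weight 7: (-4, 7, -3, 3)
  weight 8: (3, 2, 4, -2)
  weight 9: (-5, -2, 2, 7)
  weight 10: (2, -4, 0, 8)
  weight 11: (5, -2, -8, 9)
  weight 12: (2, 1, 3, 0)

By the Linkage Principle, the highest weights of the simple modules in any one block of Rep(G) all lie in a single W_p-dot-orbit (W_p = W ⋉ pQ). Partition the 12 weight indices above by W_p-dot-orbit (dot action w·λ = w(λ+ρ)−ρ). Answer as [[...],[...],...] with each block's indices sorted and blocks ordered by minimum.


Dynkin diagram of C (from the 6 off-diagonal −1 entries): D_4.

Folding the 12 weights λ_j+ρ into Ā_13 (reps in the given 4-coord order):

    λ_1 → (4, 1, 3, 2)
    λ_2 → (4, 1, 3, 2)
    λ_3 → (3, 3, 1, 0)
    λ_4 → (3, 2, 4, 1)
    λ_5 → (4, 1, 3, 2)
    λ_6 → (2, 7, 1, 1)
    λ_7 → (2, 7, 1, 1)
    λ_8 → (3, 2, 4, 1)
    λ_9 → (4, 1, 3, 2)
    λ_10 → (3, 3, 1, 0)
    λ_11 → (3, 2, 4, 1)
    λ_12 → (3, 2, 4, 1)

Linkage partition of the 12 weights (4 classes, p=13):

[[1, 2, 5, 9], [3, 10], [4, 8, 11, 12], [6, 7]]
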